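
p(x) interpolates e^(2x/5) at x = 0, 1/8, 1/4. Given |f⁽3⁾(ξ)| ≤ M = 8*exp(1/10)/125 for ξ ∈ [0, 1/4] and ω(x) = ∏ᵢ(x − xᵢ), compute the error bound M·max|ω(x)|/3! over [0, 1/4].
sqrt(3)*exp(1/10)/216000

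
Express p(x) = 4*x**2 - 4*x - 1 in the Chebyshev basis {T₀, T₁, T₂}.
T₀ + (-4)T₁ + (2)T₂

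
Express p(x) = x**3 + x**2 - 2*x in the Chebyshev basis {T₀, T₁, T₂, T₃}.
(1/2)T₀ + (-5/4)T₁ + (1/2)T₂ + (1/4)T₃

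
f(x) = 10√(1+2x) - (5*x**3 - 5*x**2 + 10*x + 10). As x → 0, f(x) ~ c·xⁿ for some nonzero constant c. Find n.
4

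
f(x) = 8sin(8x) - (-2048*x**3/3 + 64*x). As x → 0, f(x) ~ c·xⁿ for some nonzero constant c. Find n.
5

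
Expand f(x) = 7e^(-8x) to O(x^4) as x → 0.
7 - 56*x + 224*x**2 - 1792*x**3/3 + O(x**4)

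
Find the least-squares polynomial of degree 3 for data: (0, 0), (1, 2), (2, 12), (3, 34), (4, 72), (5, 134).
-8/63 + (124/189)x + (61/63)x² + (23/27)x³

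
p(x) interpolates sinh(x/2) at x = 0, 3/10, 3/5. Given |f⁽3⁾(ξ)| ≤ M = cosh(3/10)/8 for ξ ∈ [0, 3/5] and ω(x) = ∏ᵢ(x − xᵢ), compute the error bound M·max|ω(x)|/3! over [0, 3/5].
sqrt(3)*cosh(3/10)/8000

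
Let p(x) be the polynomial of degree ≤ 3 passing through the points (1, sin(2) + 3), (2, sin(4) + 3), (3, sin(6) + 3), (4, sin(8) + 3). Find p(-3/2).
385*sin(6)/16 - 105*sin(8)/16 + 3 + 231*sin(2)/16 - 495*sin(4)/16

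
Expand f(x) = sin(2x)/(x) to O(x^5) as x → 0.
2 - 4*x**2/3 + 4*x**4/15 + O(x**5)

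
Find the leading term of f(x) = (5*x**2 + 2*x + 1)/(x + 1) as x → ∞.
5*x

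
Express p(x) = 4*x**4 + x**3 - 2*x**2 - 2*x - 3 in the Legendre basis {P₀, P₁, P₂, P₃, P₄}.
(-43/15)P₀ + (-7/5)P₁ + (20/21)P₂ + (2/5)P₃ + (32/35)P₄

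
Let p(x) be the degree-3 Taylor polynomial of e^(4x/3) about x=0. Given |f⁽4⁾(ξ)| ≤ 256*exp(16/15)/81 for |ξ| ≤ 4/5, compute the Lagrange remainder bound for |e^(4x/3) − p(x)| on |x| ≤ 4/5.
8192*exp(16/15)/151875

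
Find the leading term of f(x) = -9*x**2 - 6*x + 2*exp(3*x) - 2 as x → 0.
9*x**3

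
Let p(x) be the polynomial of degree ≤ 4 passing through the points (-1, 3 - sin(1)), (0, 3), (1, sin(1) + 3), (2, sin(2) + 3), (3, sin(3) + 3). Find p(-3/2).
-45*sin(2)/32 + 35*sin(3)/128 + 63*sin(1)/128 + 3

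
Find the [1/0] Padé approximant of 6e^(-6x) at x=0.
6 - 36*x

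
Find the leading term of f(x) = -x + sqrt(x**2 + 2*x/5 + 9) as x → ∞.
1/5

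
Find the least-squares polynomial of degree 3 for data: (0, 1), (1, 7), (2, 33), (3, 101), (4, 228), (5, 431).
151/126 + (215/756)x + (229/126)x² + (331/108)x³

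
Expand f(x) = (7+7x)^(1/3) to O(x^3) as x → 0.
7**(1/3) + 7**(1/3)*x/3 - 7**(1/3)*x**2/9 + O(x**3)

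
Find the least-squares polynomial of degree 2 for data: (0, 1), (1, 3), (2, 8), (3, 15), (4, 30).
7/5 - x + (2)x²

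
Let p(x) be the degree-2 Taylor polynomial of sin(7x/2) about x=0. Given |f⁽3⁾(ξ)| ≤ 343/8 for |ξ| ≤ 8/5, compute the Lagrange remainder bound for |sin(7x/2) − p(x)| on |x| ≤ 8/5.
10976/375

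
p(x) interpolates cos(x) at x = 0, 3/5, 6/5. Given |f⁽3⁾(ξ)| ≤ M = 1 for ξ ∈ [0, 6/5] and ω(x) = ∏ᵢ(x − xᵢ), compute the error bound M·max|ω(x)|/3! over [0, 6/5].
sqrt(3)/125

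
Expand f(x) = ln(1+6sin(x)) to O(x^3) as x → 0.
6*x - 18*x**2 + O(x**3)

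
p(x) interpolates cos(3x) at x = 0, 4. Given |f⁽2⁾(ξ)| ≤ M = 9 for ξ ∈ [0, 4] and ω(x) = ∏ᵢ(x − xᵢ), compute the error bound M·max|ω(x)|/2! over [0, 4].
18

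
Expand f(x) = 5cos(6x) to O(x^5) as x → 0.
5 - 90*x**2 + 270*x**4 + O(x**5)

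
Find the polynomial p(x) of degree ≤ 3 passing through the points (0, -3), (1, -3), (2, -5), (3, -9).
-x**2 + x - 3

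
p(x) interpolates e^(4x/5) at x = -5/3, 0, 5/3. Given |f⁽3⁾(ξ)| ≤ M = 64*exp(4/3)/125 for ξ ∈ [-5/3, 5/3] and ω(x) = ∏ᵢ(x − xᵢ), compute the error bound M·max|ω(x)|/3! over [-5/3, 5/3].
64*sqrt(3)*exp(4/3)/729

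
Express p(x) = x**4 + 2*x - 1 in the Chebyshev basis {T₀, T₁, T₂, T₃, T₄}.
(-5/8)T₀ + (2)T₁ + (1/2)T₂ + (1/8)T₄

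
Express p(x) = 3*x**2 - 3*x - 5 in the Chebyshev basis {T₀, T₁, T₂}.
(-7/2)T₀ + (-3)T₁ + (3/2)T₂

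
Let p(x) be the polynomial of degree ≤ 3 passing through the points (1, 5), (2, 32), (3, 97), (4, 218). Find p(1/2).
1/8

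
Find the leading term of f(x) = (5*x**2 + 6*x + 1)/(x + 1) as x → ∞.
5*x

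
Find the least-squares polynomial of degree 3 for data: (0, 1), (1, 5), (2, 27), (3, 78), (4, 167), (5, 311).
52/63 + (5/54)x + (323/126)x² + (53/27)x³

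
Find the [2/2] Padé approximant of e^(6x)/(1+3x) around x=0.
(6*x**2 + 3*x + 1)/(1 - 3*x**2)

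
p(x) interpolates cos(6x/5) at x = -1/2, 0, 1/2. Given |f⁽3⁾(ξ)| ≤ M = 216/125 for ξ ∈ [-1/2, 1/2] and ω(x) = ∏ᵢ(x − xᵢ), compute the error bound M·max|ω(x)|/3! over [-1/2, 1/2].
sqrt(3)/125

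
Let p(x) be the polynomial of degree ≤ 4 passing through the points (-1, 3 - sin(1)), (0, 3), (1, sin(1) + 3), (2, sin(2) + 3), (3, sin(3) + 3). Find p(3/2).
-5*sin(3)/128 + 15*sin(2)/32 + 87*sin(1)/128 + 3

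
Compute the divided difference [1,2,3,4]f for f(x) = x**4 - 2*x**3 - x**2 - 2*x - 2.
8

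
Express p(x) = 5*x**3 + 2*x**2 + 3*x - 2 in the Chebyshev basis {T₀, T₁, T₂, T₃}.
-T₀ + (27/4)T₁ + T₂ + (5/4)T₃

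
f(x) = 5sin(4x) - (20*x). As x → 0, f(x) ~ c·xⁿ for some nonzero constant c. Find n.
3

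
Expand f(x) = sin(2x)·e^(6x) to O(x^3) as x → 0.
2*x + 12*x**2 + O(x**3)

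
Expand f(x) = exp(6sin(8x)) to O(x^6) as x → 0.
1 + 48*x + 1152*x**2 + 17920*x**3 + 196608*x**4 + 7675904*x**5/5 + O(x**6)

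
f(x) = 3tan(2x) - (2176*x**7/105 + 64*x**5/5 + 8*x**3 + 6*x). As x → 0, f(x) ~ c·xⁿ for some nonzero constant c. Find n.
9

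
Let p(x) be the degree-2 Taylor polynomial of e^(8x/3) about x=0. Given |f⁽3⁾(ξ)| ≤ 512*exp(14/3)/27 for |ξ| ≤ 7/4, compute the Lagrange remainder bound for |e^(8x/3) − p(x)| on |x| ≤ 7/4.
1372*exp(14/3)/81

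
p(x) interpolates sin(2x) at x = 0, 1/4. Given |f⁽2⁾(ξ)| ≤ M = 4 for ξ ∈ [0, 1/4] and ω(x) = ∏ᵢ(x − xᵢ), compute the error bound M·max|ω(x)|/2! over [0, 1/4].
1/32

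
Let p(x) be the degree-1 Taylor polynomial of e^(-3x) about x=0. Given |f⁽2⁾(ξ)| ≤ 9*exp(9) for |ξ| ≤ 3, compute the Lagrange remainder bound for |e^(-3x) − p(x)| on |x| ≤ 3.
81*exp(9)/2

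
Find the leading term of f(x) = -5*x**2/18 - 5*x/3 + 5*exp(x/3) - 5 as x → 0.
5*x**3/162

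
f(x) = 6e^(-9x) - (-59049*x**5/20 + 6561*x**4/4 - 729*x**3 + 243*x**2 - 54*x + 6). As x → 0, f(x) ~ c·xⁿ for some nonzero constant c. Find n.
6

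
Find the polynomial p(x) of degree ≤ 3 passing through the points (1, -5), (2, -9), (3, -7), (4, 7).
x**3 - 3*x**2 - 2*x - 1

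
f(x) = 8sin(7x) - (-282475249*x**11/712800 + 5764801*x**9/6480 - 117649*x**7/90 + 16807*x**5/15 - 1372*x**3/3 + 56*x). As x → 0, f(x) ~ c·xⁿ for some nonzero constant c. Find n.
13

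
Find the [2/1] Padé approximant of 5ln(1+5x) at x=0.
25*x*(5*x + 6)/(6*(10*x/3 + 1))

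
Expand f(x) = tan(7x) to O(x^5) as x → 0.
7*x + 343*x**3/3 + O(x**5)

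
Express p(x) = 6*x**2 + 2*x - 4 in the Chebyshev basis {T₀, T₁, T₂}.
-T₀ + (2)T₁ + (3)T₂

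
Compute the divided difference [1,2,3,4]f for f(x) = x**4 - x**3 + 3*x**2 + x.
9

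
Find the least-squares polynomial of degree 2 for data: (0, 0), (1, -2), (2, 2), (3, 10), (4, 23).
-1/7 + (-137/35)x + (17/7)x²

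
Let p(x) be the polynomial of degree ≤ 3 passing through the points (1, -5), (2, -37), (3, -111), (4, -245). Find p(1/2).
7/8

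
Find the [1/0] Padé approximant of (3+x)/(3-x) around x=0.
2*x/3 + 1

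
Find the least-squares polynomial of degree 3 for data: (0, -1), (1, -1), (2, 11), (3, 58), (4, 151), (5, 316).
-1 + (-29/42)x + (-73/28)x² + (37/12)x³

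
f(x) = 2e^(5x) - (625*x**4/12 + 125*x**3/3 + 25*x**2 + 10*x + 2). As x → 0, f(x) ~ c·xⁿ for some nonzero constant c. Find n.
5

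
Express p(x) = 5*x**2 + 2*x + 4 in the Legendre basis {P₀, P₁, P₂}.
(17/3)P₀ + (2)P₁ + (10/3)P₂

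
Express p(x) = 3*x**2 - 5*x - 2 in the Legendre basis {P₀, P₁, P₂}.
-P₀ + (-5)P₁ + (2)P₂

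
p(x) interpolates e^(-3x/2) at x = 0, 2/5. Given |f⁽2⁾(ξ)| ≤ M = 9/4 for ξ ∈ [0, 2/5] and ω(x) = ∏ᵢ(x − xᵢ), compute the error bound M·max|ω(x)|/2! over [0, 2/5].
9/200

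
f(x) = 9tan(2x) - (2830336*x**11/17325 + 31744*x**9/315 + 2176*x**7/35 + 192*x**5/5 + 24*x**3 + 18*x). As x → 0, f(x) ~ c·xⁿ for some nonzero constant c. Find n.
13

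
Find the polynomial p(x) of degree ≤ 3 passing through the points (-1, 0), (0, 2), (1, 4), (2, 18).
2*x**3 + 2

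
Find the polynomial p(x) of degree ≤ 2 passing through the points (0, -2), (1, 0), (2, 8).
3*x**2 - x - 2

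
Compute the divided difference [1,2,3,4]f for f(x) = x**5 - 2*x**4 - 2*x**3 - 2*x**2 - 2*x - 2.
43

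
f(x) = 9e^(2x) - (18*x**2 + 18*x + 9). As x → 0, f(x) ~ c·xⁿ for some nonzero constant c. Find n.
3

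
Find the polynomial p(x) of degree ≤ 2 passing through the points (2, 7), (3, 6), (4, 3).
-x**2 + 4*x + 3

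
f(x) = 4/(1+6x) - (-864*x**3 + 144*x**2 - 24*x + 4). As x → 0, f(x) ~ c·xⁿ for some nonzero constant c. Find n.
4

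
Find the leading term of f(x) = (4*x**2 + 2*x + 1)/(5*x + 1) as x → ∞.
4*x/5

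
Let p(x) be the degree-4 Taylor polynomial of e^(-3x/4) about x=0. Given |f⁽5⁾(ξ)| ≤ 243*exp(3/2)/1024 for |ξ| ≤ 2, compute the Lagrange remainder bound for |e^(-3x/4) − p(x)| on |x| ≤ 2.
81*exp(3/2)/1280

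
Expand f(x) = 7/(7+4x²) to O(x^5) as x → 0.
1 - 4*x**2/7 + 16*x**4/49 + O(x**5)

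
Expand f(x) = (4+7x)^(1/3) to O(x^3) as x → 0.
2**(2/3) + 7*2**(2/3)*x/12 - 49*2**(2/3)*x**2/144 + O(x**3)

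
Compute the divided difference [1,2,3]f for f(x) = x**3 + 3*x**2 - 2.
9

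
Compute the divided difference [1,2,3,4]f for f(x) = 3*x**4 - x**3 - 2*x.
29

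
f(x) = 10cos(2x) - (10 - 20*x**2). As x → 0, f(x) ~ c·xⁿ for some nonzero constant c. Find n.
4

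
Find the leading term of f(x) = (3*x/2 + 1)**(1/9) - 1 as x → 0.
x/6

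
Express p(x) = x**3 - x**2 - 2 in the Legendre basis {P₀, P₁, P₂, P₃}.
(-7/3)P₀ + (3/5)P₁ + (-2/3)P₂ + (2/5)P₃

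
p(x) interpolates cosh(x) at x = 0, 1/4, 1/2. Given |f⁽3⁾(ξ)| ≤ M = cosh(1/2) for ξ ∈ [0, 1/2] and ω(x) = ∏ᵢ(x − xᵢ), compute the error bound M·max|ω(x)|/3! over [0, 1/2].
sqrt(3)*cosh(1/2)/1728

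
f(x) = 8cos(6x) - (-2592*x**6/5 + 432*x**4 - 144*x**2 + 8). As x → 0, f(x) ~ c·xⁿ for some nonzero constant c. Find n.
8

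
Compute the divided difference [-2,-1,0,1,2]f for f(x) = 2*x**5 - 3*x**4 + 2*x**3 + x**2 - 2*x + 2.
-3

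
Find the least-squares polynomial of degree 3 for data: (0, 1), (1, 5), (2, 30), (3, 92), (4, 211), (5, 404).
59/63 + (53/189)x + (257/252)x² + (325/108)x³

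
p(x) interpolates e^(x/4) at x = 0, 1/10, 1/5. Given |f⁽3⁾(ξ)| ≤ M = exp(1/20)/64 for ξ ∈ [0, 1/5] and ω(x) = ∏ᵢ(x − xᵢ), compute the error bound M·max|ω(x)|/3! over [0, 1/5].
sqrt(3)*exp(1/20)/1728000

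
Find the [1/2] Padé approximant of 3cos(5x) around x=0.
3/(25*x**2/2 + 1)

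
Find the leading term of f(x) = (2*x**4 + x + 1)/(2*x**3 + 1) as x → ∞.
x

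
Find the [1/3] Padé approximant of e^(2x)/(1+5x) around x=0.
(9*x/13 + 1)/(122*x**3/39 - 77*x**2/13 + 48*x/13 + 1)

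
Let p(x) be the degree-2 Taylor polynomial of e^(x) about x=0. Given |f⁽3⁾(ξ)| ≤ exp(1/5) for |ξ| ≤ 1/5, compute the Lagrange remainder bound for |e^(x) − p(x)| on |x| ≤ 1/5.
exp(1/5)/750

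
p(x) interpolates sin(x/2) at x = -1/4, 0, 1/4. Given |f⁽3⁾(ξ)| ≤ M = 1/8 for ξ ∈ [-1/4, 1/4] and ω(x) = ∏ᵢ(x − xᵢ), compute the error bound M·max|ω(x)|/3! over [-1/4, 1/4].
sqrt(3)/13824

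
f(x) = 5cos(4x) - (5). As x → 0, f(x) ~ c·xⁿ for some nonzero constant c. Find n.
2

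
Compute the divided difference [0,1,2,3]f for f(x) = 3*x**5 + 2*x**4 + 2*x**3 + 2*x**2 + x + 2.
89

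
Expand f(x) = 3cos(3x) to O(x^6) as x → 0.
3 - 27*x**2/2 + 81*x**4/8 + O(x**6)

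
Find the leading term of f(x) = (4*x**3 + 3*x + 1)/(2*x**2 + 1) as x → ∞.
2*x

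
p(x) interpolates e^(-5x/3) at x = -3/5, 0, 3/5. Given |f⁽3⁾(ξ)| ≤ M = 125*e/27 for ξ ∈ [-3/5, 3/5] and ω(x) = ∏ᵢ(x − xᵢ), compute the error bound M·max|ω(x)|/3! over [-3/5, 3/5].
sqrt(3)*e/27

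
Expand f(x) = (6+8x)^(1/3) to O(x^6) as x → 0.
6**(1/3) + 4*6**(1/3)*x/9 - 16*6**(1/3)*x**2/81 + 320*6**(1/3)*x**3/2187 - 2560*6**(1/3)*x**4/19683 + 22528*6**(1/3)*x**5/177147 + O(x**6)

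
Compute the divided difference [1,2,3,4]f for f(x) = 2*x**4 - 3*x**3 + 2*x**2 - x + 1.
17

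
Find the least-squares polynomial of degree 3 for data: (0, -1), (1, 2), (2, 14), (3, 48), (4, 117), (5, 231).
-19/21 + (116/63)x + (-103/84)x² + (73/36)x³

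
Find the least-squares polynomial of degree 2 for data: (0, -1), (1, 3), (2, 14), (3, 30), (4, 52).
-8/7 + (111/70)x + (41/14)x²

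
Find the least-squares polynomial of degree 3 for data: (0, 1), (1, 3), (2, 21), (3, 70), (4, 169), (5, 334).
59/63 + (169/378)x + (-247/252)x² + (307/108)x³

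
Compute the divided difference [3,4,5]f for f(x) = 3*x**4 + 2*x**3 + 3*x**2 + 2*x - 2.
318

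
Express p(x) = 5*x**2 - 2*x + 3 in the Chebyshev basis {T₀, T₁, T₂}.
(11/2)T₀ + (-2)T₁ + (5/2)T₂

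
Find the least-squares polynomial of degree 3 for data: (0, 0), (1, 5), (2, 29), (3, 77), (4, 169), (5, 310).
-5/42 + (341/252)x + (29/12)x² + (35/18)x³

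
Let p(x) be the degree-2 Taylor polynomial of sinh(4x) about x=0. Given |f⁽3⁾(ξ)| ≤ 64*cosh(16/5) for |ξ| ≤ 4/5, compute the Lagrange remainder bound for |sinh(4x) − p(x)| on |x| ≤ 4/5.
2048*cosh(16/5)/375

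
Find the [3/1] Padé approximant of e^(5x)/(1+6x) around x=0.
(339875*x**3/12984 + 26425*x**2/2164 + 11445*x/2164 + 1)/(13609*x/2164 + 1)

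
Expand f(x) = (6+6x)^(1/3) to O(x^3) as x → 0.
6**(1/3) + 6**(1/3)*x/3 - 6**(1/3)*x**2/9 + O(x**3)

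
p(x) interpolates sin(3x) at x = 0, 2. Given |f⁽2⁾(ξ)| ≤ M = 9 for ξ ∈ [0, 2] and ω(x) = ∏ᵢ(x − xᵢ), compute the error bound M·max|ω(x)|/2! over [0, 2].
9/2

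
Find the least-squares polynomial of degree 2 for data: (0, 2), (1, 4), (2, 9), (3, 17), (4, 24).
58/35 + (139/70)x + (13/14)x²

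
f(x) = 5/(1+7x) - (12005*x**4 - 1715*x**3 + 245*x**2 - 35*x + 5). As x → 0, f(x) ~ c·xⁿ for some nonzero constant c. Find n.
5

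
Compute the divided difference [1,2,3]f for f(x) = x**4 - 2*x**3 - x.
13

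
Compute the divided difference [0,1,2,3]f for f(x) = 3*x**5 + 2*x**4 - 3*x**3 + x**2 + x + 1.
84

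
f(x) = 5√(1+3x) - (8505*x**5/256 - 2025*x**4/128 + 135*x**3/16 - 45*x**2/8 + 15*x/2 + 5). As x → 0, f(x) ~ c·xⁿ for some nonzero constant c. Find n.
6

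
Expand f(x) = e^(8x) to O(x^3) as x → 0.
1 + 8*x + 32*x**2 + O(x**3)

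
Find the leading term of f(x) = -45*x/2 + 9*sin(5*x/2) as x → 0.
-375*x**3/16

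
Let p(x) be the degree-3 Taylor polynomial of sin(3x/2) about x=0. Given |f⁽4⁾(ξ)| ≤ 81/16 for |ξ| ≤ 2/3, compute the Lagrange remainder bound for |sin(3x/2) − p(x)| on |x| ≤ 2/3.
1/24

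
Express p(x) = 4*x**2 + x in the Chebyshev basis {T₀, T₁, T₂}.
(2)T₀ + T₁ + (2)T₂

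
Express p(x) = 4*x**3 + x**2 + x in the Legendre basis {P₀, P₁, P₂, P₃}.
(1/3)P₀ + (17/5)P₁ + (2/3)P₂ + (8/5)P₃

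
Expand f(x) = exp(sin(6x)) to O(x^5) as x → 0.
1 + 6*x + 18*x**2 - 162*x**4 + O(x**5)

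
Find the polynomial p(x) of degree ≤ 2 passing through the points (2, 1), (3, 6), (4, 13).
x**2 - 3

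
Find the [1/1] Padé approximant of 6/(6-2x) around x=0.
1/(1 - x/3)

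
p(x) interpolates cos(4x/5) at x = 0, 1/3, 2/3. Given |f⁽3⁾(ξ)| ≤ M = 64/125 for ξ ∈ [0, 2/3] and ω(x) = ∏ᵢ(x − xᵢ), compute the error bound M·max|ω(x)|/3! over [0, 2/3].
64*sqrt(3)/91125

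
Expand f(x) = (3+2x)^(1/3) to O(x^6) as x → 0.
3**(1/3) + 2*3**(1/3)*x/9 - 4*3**(1/3)*x**2/81 + 40*3**(1/3)*x**3/2187 - 160*3**(1/3)*x**4/19683 + 704*3**(1/3)*x**5/177147 + O(x**6)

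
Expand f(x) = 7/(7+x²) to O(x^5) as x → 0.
1 - x**2/7 + x**4/49 + O(x**5)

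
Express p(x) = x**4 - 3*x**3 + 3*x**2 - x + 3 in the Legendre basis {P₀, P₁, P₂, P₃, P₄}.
(21/5)P₀ + (-14/5)P₁ + (18/7)P₂ + (-6/5)P₃ + (8/35)P₄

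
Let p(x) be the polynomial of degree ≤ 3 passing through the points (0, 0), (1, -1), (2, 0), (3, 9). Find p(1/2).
-3/8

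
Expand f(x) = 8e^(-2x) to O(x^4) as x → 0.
8 - 16*x + 16*x**2 - 32*x**3/3 + O(x**4)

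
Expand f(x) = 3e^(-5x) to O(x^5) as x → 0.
3 - 15*x + 75*x**2/2 - 125*x**3/2 + 625*x**4/8 + O(x**5)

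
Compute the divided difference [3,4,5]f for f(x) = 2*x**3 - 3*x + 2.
24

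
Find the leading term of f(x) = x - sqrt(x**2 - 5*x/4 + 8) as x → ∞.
5/8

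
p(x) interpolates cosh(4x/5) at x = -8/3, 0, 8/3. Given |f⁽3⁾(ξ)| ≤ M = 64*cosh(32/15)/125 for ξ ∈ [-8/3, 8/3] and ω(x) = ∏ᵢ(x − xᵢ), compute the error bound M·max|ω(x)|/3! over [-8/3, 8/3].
32768*sqrt(3)*cosh(32/15)/91125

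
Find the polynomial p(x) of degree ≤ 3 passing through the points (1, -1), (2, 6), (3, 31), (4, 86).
2*x**3 - 3*x**2 + 2*x - 2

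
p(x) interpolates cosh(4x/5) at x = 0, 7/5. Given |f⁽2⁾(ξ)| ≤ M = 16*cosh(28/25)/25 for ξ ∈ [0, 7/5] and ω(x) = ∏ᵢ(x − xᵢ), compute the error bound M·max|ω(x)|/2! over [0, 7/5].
98*cosh(28/25)/625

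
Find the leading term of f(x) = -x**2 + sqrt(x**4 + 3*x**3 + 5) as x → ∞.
3*x/2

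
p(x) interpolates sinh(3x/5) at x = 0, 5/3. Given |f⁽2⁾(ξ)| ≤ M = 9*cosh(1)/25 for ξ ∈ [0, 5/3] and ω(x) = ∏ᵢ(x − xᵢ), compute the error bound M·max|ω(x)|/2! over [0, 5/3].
cosh(1)/8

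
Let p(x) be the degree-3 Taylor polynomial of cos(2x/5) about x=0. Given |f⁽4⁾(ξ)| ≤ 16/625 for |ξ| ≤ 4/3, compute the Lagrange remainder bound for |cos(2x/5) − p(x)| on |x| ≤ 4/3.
512/151875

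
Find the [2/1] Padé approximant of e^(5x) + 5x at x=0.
(-25*x**2/6 + 25*x/3 + 1)/(1 - 5*x/3)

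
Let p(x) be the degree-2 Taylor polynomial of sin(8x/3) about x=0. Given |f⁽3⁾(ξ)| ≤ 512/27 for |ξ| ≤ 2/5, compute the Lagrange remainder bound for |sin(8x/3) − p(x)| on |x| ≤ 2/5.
2048/10125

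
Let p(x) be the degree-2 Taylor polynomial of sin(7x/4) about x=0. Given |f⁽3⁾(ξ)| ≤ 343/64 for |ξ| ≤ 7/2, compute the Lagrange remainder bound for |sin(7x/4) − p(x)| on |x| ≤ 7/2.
117649/3072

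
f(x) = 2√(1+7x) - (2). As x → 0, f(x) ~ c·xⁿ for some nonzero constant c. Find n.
1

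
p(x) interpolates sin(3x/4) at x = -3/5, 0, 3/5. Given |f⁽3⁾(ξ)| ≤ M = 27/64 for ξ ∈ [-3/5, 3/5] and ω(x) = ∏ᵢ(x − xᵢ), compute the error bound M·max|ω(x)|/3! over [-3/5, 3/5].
27*sqrt(3)/8000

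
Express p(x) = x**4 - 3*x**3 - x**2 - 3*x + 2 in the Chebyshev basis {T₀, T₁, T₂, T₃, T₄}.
(15/8)T₀ + (-21/4)T₁ + (-3/4)T₃ + (1/8)T₄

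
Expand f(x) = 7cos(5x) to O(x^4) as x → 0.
7 - 175*x**2/2 + O(x**4)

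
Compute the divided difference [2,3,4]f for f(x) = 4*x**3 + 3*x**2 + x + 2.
39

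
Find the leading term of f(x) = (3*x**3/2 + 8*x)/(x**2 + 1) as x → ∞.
3*x/2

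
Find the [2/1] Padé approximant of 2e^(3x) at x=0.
(3*x**2 + 4*x + 2)/(1 - x)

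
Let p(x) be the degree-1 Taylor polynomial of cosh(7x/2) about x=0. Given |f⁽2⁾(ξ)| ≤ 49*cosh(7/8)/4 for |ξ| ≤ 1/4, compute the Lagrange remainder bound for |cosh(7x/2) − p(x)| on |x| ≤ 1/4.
49*cosh(7/8)/128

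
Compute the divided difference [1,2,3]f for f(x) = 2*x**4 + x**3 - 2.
56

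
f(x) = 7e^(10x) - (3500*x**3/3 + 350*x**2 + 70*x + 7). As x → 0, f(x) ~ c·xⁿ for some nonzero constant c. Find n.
4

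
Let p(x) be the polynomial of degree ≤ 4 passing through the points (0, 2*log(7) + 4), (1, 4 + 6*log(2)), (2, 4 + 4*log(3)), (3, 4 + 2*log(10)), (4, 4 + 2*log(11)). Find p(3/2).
4 + log(36*11**(3/64)*sqrt(2)*3**(13/16)*5**(11/16)*7**(59/64)/35)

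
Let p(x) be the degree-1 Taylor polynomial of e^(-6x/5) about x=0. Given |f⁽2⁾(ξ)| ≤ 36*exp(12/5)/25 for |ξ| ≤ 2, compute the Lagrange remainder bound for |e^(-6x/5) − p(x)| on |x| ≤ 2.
72*exp(12/5)/25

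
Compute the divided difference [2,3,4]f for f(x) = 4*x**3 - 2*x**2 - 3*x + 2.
34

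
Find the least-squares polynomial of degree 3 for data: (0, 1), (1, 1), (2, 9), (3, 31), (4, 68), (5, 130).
115/126 + (-1567/756)x + (377/252)x² + (22/27)x³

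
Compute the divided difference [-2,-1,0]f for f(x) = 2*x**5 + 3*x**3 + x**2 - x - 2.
-38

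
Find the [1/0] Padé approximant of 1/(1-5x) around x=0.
5*x + 1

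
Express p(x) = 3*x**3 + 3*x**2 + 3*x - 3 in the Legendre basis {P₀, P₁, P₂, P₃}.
(-2)P₀ + (24/5)P₁ + (2)P₂ + (6/5)P₃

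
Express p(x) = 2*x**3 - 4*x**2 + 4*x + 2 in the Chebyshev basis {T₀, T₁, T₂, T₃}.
(11/2)T₁ + (-2)T₂ + (1/2)T₃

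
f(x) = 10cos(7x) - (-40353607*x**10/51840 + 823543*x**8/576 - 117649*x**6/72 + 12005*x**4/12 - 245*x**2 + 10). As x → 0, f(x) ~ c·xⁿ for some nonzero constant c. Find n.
12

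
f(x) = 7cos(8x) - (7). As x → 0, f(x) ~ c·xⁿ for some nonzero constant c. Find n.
2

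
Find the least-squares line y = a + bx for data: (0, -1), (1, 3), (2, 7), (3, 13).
a = -7/5, b = 23/5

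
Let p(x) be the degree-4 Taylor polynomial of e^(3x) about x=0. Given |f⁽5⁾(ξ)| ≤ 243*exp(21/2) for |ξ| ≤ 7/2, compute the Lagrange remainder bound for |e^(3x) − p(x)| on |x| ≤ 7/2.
1361367*exp(21/2)/1280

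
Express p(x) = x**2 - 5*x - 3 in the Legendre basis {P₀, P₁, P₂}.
(-8/3)P₀ + (-5)P₁ + (2/3)P₂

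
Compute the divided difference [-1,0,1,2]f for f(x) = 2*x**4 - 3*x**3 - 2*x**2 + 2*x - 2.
1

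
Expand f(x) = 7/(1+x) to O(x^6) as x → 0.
7 - 7*x + 7*x**2 - 7*x**3 + 7*x**4 - 7*x**5 + O(x**6)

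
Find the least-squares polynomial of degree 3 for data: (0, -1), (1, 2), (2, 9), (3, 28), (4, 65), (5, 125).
-8/9 + (400/189)x + (-155/252)x² + (113/108)x³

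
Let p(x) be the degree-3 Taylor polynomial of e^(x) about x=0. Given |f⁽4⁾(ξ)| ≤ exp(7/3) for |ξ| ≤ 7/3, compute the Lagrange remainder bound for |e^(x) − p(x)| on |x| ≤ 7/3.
2401*exp(7/3)/1944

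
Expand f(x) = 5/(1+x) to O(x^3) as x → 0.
5 - 5*x + 5*x**2 + O(x**3)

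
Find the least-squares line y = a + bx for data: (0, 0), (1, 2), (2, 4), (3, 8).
a = -2/5, b = 13/5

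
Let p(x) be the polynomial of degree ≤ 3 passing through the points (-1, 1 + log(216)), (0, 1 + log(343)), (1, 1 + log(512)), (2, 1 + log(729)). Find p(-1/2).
1 + log(147*2**(1/8)*3**(5/16)*7**(13/16)/4)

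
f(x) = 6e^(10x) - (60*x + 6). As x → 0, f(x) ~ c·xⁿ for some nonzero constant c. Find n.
2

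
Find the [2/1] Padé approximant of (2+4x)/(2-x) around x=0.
(2*x + 1)/(1 - x/2)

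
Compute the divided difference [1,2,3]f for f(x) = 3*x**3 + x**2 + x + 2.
19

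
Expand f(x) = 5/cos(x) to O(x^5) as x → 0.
5 + 5*x**2/2 + 25*x**4/24 + O(x**5)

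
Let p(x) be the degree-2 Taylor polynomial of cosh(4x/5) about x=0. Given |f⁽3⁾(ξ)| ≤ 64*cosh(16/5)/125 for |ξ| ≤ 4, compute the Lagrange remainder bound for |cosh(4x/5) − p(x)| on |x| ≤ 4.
2048*cosh(16/5)/375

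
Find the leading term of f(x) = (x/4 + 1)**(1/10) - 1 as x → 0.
x/40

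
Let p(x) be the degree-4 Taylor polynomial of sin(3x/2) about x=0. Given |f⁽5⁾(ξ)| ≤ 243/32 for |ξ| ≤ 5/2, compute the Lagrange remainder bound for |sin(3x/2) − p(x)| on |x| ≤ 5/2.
50625/8192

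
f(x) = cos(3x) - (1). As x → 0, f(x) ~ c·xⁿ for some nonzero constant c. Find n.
2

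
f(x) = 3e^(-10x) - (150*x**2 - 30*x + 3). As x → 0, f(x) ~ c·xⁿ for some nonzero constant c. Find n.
3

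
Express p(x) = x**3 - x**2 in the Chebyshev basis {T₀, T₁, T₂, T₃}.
(-1/2)T₀ + (3/4)T₁ + (-1/2)T₂ + (1/4)T₃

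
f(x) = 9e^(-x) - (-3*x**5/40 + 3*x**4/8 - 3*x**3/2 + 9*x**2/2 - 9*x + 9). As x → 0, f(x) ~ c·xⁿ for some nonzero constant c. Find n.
6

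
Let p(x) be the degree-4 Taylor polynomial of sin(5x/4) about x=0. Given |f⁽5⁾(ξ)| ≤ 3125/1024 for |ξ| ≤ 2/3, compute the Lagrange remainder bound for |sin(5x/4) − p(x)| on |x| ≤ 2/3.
625/186624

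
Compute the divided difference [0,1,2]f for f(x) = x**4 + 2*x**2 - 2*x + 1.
9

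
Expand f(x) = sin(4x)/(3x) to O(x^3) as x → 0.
4/3 - 32*x**2/9 + O(x**3)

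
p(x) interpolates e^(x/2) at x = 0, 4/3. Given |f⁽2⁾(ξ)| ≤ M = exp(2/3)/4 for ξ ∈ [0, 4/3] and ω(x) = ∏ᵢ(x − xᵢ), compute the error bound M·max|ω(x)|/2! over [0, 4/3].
exp(2/3)/18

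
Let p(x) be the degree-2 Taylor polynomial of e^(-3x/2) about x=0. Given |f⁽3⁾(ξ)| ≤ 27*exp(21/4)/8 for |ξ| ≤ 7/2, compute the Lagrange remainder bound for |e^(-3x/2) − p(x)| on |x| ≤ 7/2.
3087*exp(21/4)/128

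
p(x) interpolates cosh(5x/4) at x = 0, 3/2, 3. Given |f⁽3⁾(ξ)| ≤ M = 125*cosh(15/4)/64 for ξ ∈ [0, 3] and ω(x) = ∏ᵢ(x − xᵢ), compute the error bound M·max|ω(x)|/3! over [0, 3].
125*sqrt(3)*cosh(15/4)/512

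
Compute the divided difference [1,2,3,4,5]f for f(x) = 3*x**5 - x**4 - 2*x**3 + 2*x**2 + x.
44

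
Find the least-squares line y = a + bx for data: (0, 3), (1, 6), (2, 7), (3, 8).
a = 18/5, b = 8/5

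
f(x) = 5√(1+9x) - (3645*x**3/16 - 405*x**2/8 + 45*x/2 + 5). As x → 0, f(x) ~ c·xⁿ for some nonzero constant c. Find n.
4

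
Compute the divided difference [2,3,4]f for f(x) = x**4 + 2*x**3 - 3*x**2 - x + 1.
70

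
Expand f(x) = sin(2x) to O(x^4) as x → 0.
2*x - 4*x**3/3 + O(x**4)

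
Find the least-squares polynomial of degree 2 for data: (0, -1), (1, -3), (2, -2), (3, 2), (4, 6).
-44/35 + (-167/70)x + (15/14)x²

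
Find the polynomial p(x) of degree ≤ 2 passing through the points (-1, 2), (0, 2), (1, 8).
3*x**2 + 3*x + 2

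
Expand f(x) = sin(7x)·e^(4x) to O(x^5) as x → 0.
7*x + 28*x**2 - 7*x**3/6 - 154*x**4 + O(x**5)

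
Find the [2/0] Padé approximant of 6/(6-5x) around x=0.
25*x**2/36 + 5*x/6 + 1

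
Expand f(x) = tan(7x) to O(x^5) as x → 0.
7*x + 343*x**3/3 + O(x**5)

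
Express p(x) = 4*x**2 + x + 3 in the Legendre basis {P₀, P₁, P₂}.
(13/3)P₀ + P₁ + (8/3)P₂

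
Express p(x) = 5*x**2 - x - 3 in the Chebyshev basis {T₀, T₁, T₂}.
(-1/2)T₀ - T₁ + (5/2)T₂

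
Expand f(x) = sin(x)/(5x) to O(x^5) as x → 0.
1/5 - x**2/30 + x**4/600 + O(x**5)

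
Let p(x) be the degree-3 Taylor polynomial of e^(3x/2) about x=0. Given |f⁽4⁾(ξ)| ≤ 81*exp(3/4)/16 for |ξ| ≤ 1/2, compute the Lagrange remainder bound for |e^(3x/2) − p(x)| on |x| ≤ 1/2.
27*exp(3/4)/2048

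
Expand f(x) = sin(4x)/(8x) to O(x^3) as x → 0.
1/2 - 4*x**2/3 + O(x**3)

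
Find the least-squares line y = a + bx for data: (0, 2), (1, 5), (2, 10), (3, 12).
a = 2, b = 7/2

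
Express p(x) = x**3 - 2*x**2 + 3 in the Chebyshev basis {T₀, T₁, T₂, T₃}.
(2)T₀ + (3/4)T₁ - T₂ + (1/4)T₃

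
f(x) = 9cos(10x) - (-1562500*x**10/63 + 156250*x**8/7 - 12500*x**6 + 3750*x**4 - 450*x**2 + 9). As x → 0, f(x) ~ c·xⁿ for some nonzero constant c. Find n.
12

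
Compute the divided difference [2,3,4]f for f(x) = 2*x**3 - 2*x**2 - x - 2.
16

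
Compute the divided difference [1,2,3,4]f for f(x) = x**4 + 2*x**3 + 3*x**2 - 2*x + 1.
12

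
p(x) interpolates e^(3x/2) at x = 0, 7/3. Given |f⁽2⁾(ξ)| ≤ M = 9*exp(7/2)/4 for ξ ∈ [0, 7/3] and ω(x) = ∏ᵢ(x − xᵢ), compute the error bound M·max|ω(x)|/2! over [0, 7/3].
49*exp(7/2)/32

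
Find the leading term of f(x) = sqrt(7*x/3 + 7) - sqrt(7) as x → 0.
sqrt(7)*x/6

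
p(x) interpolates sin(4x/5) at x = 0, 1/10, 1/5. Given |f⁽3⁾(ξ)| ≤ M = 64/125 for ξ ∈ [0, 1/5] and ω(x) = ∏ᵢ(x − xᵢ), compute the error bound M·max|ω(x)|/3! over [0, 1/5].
8*sqrt(3)/421875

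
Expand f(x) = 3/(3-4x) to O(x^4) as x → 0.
1 + 4*x/3 + 16*x**2/9 + 64*x**3/27 + O(x**4)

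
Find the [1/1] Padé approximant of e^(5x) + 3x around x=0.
(103*x/16 + 1)/(1 - 25*x/16)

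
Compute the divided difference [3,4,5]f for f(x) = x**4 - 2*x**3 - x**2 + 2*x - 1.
72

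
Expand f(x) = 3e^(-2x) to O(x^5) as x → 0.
3 - 6*x + 6*x**2 - 4*x**3 + 2*x**4 + O(x**5)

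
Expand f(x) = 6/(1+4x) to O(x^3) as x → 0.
6 - 24*x + 96*x**2 + O(x**3)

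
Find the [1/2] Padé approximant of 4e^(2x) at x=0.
(8*x/3 + 4)/(2*x**2/3 - 4*x/3 + 1)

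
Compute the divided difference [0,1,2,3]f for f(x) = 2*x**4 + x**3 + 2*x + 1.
13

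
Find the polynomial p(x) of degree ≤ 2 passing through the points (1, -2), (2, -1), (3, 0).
x - 3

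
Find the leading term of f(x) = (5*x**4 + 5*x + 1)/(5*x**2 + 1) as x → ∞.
x**2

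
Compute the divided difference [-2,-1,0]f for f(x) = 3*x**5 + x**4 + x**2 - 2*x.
-37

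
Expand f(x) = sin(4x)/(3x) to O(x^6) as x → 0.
4/3 - 32*x**2/9 + 128*x**4/45 + O(x**6)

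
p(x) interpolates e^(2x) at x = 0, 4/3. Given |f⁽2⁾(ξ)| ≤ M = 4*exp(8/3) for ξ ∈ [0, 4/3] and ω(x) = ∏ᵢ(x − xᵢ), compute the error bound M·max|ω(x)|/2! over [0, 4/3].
8*exp(8/3)/9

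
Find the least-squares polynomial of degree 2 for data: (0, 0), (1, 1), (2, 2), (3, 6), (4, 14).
3/7 + (-109/70)x + (17/14)x²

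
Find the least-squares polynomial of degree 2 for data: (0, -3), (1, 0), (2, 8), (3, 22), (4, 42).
-101/35 + (-8/35)x + (20/7)x²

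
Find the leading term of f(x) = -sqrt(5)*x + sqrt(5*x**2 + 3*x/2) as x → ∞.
3*sqrt(5)/20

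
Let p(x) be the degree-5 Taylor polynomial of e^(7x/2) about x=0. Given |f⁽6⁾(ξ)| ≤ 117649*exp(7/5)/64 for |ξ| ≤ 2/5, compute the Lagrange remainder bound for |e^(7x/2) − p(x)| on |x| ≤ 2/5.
117649*exp(7/5)/11250000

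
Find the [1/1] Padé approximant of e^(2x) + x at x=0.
(7*x/3 + 1)/(1 - 2*x/3)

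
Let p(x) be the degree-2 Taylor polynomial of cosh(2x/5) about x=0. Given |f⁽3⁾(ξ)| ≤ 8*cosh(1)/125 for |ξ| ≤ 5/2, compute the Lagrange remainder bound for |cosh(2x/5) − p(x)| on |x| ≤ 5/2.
cosh(1)/6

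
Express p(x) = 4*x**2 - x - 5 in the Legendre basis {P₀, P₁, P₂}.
(-11/3)P₀ - P₁ + (8/3)P₂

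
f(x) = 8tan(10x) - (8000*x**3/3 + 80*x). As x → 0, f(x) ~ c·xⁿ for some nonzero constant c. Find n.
5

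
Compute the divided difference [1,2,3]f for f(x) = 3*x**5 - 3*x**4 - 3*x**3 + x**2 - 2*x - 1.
178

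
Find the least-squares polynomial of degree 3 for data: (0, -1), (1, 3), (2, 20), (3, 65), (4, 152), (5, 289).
-97/126 + (-71/756)x + (10/9)x² + (227/108)x³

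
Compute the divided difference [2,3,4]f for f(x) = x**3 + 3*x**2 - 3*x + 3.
12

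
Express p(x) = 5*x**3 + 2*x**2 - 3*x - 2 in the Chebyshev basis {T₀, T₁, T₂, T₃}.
-T₀ + (3/4)T₁ + T₂ + (5/4)T₃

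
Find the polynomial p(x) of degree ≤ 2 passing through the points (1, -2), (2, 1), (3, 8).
2*x**2 - 3*x - 1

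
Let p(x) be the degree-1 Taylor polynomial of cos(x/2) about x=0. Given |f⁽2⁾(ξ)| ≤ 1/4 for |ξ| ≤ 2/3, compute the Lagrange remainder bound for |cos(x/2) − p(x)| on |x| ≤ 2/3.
1/18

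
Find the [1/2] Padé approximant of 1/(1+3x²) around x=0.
1/(3*x**2 + 1)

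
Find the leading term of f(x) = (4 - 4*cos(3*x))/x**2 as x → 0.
18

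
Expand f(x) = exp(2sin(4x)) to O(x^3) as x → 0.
1 + 8*x + 32*x**2 + O(x**3)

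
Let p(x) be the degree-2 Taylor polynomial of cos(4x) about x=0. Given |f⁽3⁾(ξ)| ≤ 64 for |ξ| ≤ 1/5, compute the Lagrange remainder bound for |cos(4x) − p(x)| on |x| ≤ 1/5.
32/375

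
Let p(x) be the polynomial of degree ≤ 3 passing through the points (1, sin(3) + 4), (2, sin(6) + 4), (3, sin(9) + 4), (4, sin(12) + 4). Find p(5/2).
9*sin(6)/16 - sin(3)/16 - sin(12)/16 + 9*sin(9)/16 + 4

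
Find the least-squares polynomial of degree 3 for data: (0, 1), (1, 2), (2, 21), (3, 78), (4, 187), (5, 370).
62/63 + (-887/378)x + (20/63)x² + (161/54)x³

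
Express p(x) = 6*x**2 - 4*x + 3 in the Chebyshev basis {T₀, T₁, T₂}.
(6)T₀ + (-4)T₁ + (3)T₂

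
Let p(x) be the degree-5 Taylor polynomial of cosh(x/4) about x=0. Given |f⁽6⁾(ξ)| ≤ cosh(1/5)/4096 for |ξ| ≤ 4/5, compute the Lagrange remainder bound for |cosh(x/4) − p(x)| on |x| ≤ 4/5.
cosh(1/5)/11250000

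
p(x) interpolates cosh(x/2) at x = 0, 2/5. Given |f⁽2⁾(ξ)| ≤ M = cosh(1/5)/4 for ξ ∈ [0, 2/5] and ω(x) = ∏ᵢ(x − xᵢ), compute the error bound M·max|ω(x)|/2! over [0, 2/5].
cosh(1/5)/200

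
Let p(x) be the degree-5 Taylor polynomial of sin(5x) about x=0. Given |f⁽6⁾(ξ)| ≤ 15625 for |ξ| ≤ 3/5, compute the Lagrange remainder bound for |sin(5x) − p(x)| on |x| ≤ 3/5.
81/80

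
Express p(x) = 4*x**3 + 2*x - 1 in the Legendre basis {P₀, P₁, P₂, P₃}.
-P₀ + (22/5)P₁ + (8/5)P₃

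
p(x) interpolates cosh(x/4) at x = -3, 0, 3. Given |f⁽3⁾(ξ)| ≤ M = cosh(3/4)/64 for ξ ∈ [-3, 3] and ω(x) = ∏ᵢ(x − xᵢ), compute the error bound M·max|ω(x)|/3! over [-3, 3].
sqrt(3)*cosh(3/4)/64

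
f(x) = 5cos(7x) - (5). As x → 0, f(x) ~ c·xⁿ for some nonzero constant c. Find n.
2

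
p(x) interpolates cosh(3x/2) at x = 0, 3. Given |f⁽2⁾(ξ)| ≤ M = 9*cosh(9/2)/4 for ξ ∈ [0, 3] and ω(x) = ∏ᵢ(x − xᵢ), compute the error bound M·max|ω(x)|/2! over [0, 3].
81*cosh(9/2)/32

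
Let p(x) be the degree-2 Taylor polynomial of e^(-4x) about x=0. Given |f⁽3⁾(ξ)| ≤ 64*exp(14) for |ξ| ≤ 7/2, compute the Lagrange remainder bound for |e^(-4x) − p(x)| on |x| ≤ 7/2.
1372*exp(14)/3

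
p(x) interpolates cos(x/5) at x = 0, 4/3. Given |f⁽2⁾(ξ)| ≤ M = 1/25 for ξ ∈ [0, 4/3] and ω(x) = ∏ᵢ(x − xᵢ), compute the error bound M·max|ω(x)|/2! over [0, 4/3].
2/225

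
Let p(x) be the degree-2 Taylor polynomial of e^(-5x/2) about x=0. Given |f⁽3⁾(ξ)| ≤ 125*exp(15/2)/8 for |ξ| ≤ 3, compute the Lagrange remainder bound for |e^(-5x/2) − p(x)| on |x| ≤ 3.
1125*exp(15/2)/16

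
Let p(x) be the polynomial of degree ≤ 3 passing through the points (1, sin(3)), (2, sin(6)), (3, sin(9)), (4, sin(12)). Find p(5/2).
9*sin(6)/16 - sin(3)/16 - sin(12)/16 + 9*sin(9)/16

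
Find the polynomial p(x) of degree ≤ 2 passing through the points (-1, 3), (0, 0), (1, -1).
x**2 - 2*x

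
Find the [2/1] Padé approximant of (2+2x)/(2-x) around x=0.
(x + 1)/(1 - x/2)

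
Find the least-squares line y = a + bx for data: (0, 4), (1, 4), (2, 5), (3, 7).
a = 7/2, b = 1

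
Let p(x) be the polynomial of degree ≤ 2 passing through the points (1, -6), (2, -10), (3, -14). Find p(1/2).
-4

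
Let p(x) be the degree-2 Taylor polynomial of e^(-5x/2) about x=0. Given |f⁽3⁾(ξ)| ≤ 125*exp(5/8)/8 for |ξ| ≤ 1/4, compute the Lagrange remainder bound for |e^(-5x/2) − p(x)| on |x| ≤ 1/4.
125*exp(5/8)/3072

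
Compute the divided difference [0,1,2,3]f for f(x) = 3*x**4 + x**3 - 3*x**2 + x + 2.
19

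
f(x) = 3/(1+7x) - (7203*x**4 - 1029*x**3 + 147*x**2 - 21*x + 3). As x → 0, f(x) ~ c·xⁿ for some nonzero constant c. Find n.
5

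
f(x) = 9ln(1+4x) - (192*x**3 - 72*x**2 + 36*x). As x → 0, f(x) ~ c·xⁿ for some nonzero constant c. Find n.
4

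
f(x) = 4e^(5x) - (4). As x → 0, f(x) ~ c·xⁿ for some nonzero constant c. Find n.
1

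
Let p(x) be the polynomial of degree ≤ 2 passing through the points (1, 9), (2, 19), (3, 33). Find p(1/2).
11/2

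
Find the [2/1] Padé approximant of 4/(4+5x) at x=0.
1/(5*x/4 + 1)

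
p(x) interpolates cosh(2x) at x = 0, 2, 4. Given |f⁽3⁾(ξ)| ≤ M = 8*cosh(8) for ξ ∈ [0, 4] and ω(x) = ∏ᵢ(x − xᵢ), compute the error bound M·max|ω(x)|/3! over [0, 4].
64*sqrt(3)*cosh(8)/27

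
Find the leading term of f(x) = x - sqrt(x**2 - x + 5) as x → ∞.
1/2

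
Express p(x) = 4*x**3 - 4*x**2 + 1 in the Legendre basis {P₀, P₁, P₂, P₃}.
(-1/3)P₀ + (12/5)P₁ + (-8/3)P₂ + (8/5)P₃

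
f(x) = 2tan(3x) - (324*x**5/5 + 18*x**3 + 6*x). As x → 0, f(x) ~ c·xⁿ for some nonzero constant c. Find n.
7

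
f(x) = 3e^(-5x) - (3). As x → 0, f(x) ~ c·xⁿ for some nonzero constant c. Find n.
1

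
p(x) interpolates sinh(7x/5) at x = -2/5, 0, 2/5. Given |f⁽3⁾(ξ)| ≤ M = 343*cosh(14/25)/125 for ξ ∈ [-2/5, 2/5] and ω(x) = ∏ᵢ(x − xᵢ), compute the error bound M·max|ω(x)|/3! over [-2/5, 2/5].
2744*sqrt(3)*cosh(14/25)/421875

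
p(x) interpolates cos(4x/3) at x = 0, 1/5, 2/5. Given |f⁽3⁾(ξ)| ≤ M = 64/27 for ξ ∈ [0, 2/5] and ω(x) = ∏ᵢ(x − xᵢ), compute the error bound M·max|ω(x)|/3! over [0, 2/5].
64*sqrt(3)/91125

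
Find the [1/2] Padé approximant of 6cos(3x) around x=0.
6/(9*x**2/2 + 1)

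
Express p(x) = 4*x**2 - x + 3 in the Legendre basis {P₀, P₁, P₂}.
(13/3)P₀ - P₁ + (8/3)P₂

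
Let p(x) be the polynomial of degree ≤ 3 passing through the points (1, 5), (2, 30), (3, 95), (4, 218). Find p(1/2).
15/8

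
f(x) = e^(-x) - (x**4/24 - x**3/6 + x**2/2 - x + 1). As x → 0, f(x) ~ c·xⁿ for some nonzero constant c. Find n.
5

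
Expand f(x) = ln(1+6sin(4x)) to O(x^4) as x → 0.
24*x - 288*x**2 + 4544*x**3 + O(x**4)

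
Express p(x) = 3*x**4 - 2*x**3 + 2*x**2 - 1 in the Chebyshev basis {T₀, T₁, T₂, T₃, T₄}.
(9/8)T₀ + (-3/2)T₁ + (5/2)T₂ + (-1/2)T₃ + (3/8)T₄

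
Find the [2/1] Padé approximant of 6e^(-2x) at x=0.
(4*x**2 - 8*x + 6)/(2*x/3 + 1)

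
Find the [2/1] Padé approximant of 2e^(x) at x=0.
(x**2/3 + 4*x/3 + 2)/(1 - x/3)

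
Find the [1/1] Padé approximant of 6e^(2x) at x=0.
(6*x + 6)/(1 - x)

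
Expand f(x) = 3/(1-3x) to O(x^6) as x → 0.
3 + 9*x + 27*x**2 + 81*x**3 + 243*x**4 + 729*x**5 + O(x**6)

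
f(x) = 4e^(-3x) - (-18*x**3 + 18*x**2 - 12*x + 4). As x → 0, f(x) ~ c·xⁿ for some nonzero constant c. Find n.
4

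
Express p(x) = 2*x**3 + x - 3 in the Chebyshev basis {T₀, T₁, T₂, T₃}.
(-3)T₀ + (5/2)T₁ + (1/2)T₃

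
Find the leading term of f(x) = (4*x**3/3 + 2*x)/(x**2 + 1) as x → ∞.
4*x/3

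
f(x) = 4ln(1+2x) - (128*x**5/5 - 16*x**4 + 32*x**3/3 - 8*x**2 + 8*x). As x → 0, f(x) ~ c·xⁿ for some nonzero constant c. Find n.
6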